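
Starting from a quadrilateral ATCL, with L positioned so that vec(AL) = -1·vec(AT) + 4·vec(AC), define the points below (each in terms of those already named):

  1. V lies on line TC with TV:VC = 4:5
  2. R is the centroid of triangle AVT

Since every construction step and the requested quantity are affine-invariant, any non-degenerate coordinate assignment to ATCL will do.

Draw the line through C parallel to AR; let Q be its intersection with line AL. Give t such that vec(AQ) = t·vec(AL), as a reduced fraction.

Work in coordinates with A = (0, 0), T = (1, 0), C = (0, 1), L = (-1, 4).
1. V lies on line TC with TV:VC = 4:5 ⇒ V = (5/9, 4/9)
2. R is the centroid of triangle AVT ⇒ R = (14/27, 4/27)
through C parallel to AR: direction (14/27, 4/27); meets AL at Q = (-7/30, 14/15)
Q = A + t·(L−A) with t = 7/30

t = 7/30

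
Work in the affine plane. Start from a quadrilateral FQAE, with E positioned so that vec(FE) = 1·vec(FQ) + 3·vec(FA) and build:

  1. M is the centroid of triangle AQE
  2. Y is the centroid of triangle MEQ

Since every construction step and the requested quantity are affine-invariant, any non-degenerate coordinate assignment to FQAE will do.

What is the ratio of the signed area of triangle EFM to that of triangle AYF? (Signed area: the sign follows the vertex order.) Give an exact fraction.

[EFM]:[AYF] = -3/4

Work in coordinates with F = (0, 0), Q = (1, 0), A = (0, 1), E = (1, 3).
1. M is the centroid of triangle AQE ⇒ M = (2/3, 4/3)
2. Y is the centroid of triangle MEQ ⇒ Y = (8/9, 13/9)
2·[EFM] = 2/3, 2·[AYF] = -8/9
[EFM]:[AYF] = 2/3:-8/9 = -3/4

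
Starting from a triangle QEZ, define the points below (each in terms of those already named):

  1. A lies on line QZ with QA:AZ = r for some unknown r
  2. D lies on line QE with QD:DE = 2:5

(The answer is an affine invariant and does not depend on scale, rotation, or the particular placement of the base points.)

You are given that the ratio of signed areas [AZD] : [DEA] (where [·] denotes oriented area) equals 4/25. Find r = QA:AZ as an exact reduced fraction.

Choose coordinates Q = (0, 0), E = (1, 0), Z = (0, 1).
1. With QA:AZ = r, write λ = r/(r+1) so A = Q + λ·(Z−Q); A is affine-linear in λ
2. D lies on line QE with QD:DE = 2:5 ⇒ D = (2/7, 0)
Every point depending on A is an affine combination of A and λ-independent points, so each such coordinate is linear in λ; the λ² term in each signed area is a multiple of (Z−Q)×(Z−Q) = 0, so 2·[AZD] and 2·[DEA] are each linear in λ. Evaluating at λ=0 and λ=1:
  2·[AZD] = 2/7·λ − 2/7,   2·[DEA] = 5/7·λ
So [AZD]:[DEA] = (2/7·λ − 2/7) / (5/7·λ). Setting this equal to 4/25:
  2/7·λ − 2/7 = 4/25·(5/7·λ)  ⇒  λ = 5/3
Then r = λ/(1−λ) = (5/3)/(-2/3) = -5/2. Check: with r = -5/2, A = (0, 5/3) and [AZD]:[DEA] = 4/25 as required.

r = -5/2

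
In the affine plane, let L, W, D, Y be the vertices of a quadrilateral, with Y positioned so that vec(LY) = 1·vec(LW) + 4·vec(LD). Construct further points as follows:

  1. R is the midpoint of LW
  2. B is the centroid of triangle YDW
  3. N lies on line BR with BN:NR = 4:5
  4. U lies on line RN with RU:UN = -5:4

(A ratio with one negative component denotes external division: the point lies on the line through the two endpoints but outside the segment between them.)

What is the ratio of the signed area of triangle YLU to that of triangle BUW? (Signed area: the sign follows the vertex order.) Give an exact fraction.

[YLU]:[BUW] = 21/40

Work in coordinates with L = (0, 0), W = (1, 0), D = (0, 1), Y = (1, 4).
1. R is the midpoint of LW ⇒ R = (1/2, 0)
2. B is the centroid of triangle YDW ⇒ B = (2/3, 5/3)
3. N lies on line BR with BN:NR = 4:5 ⇒ N = (16/27, 25/27)
4. U lies on line RN with RU:UN = -5:4 ⇒ U = (26/27, 125/27)
2·[YLU] = -7/9, 2·[BUW] = -40/27
[YLU]:[BUW] = -7/9:-40/27 = 21/40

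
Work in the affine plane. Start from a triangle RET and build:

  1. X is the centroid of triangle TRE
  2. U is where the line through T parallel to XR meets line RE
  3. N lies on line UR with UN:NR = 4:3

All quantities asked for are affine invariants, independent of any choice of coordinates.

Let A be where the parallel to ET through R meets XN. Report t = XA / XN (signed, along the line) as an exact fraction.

t = 14/23

Set R = (0, 0), E = (1, 0), T = (0, 1); any affine frame gives the same invariant.
1. X is the centroid of triangle TRE ⇒ X = (1/3, 1/3)
2. U is where the line through T parallel to XR meets line RE ⇒ U = (-1, 0)
3. N lies on line UR with UN:NR = 4:3 ⇒ N = (-3/7, 0)
through R parallel to ET: direction (-1, 1); meets XN at A = (-3/23, 3/23)
A = X + t·(N−X) with t = 14/23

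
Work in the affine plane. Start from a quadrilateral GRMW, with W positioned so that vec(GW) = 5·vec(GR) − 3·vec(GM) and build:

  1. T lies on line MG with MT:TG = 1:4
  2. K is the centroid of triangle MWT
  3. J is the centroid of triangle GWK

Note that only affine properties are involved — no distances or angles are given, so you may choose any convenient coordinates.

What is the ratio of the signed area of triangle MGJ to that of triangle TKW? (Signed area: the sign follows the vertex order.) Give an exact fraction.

Choose coordinates G = (0, 0), R = (1, 0), M = (0, 1), W = (5, -3).
1. T lies on line MG with MT:TG = 1:4 ⇒ T = (0, 4/5)
2. K is the centroid of triangle MWT ⇒ K = (5/3, -2/5)
3. J is the centroid of triangle GWK ⇒ J = (20/9, -17/15)
2·[MGJ] = 20/9, 2·[TKW] = -1/3
[MGJ]:[TKW] = 20/9:-1/3 = -20/3

[MGJ]:[TKW] = -20/3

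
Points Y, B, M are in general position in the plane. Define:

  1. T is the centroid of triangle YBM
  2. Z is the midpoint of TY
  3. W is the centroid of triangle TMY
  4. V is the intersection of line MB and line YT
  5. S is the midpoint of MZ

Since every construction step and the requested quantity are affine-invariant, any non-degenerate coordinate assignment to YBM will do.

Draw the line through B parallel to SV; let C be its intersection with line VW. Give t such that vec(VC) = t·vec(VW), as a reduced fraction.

t = 3

Choose coordinates Y = (0, 0), B = (1, 0), M = (0, 1).
1. T is the centroid of triangle YBM ⇒ T = (1/3, 1/3)
2. Z is the midpoint of TY ⇒ Z = (1/6, 1/6)
3. W is the centroid of triangle TMY ⇒ W = (1/9, 4/9)
4. V is the intersection of line MB and line YT ⇒ V = (1/2, 1/2)
5. S is the midpoint of MZ ⇒ S = (1/12, 7/12)
through B parallel to SV: direction (5/12, -1/12); meets VW at C = (-2/3, 1/3)
C = V + t·(W−V) with t = 3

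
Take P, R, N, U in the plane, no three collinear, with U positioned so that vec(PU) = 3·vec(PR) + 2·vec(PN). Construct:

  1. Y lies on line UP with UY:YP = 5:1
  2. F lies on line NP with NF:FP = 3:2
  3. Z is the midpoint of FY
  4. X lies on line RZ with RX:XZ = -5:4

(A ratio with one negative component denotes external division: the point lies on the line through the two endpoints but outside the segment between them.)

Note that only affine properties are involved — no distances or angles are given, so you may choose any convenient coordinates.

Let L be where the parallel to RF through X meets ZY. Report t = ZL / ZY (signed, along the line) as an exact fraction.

Choose coordinates P = (0, 0), R = (1, 0), N = (0, 1), U = (3, 2).
1. Y lies on line UP with UY:YP = 5:1 ⇒ Y = (1/2, 1/3)
2. F lies on line NP with NF:FP = 3:2 ⇒ F = (0, 2/5)
3. Z is the midpoint of FY ⇒ Z = (1/4, 11/30)
4. X lies on line RZ with RX:XZ = -5:4 ⇒ X = (-11/4, 11/6)
through X parallel to RF: direction (-1, 2/5); meets ZY at L = (5/4, 7/30)
L = Z + t·(Y−Z) with t = 4

t = 4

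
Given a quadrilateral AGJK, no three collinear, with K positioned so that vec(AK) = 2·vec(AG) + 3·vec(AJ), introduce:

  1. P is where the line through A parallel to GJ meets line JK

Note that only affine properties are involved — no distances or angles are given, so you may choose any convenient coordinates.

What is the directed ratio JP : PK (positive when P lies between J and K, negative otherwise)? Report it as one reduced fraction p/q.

Work in coordinates with A = (0, 0), G = (1, 0), J = (0, 1), K = (2, 3).
1. P is where the line through A parallel to GJ meets line JK ⇒ P = (-1/2, 1/2)
P = J + t·(K−J) with t = -1/4, so JP:PK = t:(1−t) = -1/4:5/4

JP:PK = -1/5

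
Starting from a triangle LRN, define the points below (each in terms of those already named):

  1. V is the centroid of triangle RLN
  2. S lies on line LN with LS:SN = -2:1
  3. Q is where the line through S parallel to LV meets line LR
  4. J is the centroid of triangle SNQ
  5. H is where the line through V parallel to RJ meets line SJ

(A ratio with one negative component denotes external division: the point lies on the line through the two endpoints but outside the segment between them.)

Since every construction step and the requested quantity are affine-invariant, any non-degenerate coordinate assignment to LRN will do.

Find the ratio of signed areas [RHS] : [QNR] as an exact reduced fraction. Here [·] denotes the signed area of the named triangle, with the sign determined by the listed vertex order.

Assign L = (0, 0), R = (1, 0), N = (0, 1) — the answer is frame-independent, so this choice is without loss of generality.
1. V is the centroid of triangle RLN ⇒ V = (1/3, 1/3)
2. S lies on line LN with LS:SN = -2:1 ⇒ S = (0, 2)
3. Q is where the line through S parallel to LV meets line LR ⇒ Q = (-2, 0)
4. J is the centroid of triangle SNQ ⇒ J = (-2/3, 1)
5. H is where the line through V parallel to RJ meets line SJ ⇒ H = (-44/63, 20/21)
2·[RHS] = -22/9, 2·[QNR] = -3
[RHS]:[QNR] = -22/9:-3 = 22/27

[RHS]:[QNR] = 22/27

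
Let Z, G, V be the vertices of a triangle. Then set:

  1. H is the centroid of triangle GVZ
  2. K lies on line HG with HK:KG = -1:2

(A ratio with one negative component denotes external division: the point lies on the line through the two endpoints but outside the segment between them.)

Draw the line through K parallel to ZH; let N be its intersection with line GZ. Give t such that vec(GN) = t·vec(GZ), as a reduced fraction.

t = 2

Set Z = (0, 0), G = (1, 0), V = (0, 1); any affine frame gives the same invariant.
1. H is the centroid of triangle GVZ ⇒ H = (1/3, 1/3)
2. K lies on line HG with HK:KG = -1:2 ⇒ K = (-1/3, 2/3)
through K parallel to ZH: direction (1/3, 1/3); meets GZ at N = (-1, 0)
N = G + t·(Z−G) with t = 2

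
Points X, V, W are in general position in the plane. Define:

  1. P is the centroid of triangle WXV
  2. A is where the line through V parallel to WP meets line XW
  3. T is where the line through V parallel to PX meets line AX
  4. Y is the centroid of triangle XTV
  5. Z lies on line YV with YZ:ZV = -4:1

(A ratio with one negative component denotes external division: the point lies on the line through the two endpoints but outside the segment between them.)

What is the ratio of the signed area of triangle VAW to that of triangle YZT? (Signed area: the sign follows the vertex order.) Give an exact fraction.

[VAW]:[YZT] = -9/4

Assign X = (0, 0), V = (1, 0), W = (0, 1) — the answer is frame-independent, so this choice is without loss of generality.
1. P is the centroid of triangle WXV ⇒ P = (1/3, 1/3)
2. A is where the line through V parallel to WP meets line XW ⇒ A = (0, 2)
3. T is where the line through V parallel to PX meets line AX ⇒ T = (0, -1)
4. Y is the centroid of triangle XTV ⇒ Y = (1/3, -1/3)
5. Z lies on line YV with YZ:ZV = -4:1 ⇒ Z = (11/9, 1/9)
2·[VAW] = 1, 2·[YZT] = -4/9
[VAW]:[YZT] = 1:-4/9 = -9/4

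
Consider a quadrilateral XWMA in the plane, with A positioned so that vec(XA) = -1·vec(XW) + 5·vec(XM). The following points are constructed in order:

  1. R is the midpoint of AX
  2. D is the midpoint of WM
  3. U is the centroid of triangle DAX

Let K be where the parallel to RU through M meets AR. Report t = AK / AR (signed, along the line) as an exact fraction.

t = 4/3

Work in coordinates with X = (0, 0), W = (1, 0), M = (0, 1), A = (-1, 5).
1. R is the midpoint of AX ⇒ R = (-1/2, 5/2)
2. D is the midpoint of WM ⇒ D = (1/2, 1/2)
3. U is the centroid of triangle DAX ⇒ U = (-1/6, 11/6)
through M parallel to RU: direction (1/3, -2/3); meets AR at K = (-1/3, 5/3)
K = A + t·(R−A) with t = 4/3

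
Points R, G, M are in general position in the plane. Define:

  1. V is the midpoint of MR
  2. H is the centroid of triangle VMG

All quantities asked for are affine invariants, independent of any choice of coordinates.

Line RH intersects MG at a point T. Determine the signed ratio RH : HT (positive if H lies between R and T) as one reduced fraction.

RH:HT = 5

Choose coordinates R = (0, 0), G = (1, 0), M = (0, 1).
1. V is the midpoint of MR ⇒ V = (0, 1/2)
2. H is the centroid of triangle VMG ⇒ H = (1/3, 1/2)
line RH meets MG at T = (2/5, 3/5)
H = R + t·(T−R) with t = 5/6, so RH:HT = 5/6:1/6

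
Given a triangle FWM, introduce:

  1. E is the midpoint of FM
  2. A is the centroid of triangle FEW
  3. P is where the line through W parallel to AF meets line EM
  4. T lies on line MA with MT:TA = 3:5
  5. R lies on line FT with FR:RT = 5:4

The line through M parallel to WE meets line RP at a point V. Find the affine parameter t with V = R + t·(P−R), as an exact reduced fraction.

Set F = (0, 0), W = (1, 0), M = (0, 1); any affine frame gives the same invariant.
1. E is the midpoint of FM ⇒ E = (0, 1/2)
2. A is the centroid of triangle FEW ⇒ A = (1/3, 1/6)
3. P is where the line through W parallel to AF meets line EM ⇒ P = (0, -1/2)
4. T lies on line MA with MT:TA = 3:5 ⇒ T = (1/8, 11/16)
5. R lies on line FT with FR:RT = 5:4 ⇒ R = (5/72, 55/144)
through M parallel to WE: direction (-1, 1/2); meets RP at V = (5/44, 83/88)
V = R + t·(P−R) with t = -7/11

t = -7/11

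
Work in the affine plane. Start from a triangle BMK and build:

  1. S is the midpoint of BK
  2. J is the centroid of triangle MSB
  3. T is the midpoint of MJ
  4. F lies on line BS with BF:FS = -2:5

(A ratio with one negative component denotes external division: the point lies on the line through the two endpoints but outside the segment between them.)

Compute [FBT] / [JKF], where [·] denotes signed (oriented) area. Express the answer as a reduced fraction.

Work in coordinates with B = (0, 0), M = (1, 0), K = (0, 1).
1. S is the midpoint of BK ⇒ S = (0, 1/2)
2. J is the centroid of triangle MSB ⇒ J = (1/3, 1/6)
3. T is the midpoint of MJ ⇒ T = (2/3, 1/12)
4. F lies on line BS with BF:FS = -2:5 ⇒ F = (0, -1/3)
2·[FBT] = -2/9, 2·[JKF] = 4/9
[FBT]:[JKF] = -2/9:4/9 = -1/2

[FBT]:[JKF] = -1/2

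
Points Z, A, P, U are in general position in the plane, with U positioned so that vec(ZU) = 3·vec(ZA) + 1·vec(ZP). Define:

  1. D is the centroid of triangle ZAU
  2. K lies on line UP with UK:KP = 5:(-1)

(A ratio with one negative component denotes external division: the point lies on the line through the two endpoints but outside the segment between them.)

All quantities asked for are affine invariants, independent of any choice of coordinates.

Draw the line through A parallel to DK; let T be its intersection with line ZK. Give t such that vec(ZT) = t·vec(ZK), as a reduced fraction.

t = 8/19

Assign Z = (0, 0), A = (1, 0), P = (0, 1), U = (3, 1) — the answer is frame-independent, so this choice is without loss of generality.
1. D is the centroid of triangle ZAU ⇒ D = (4/3, 1/3)
2. K lies on line UP with UK:KP = 5:(-1) ⇒ K = (-3/4, 1)
through A parallel to DK: direction (-25/12, 2/3); meets ZK at T = (-6/19, 8/19)
T = Z + t·(K−Z) with t = 8/19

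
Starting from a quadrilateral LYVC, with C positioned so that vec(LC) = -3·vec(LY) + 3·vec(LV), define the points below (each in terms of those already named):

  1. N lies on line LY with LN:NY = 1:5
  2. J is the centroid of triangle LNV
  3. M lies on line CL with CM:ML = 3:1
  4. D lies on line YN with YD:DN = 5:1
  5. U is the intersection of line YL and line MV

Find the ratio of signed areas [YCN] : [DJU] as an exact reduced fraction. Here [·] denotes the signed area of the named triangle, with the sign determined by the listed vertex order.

Work in coordinates with L = (0, 0), Y = (1, 0), V = (0, 1), C = (-3, 3).
1. N lies on line LY with LN:NY = 1:5 ⇒ N = (1/6, 0)
2. J is the centroid of triangle LNV ⇒ J = (1/18, 1/3)
3. M lies on line CL with CM:ML = 3:1 ⇒ M = (-3/4, 3/4)
4. D lies on line YN with YD:DN = 5:1 ⇒ D = (11/36, 0)
5. U is the intersection of line YL and line MV ⇒ U = (-3, 0)
2·[YCN] = 5/2, 2·[DJU] = 119/108
[YCN]:[DJU] = 5/2:119/108 = 270/119

[YCN]:[DJU] = 270/119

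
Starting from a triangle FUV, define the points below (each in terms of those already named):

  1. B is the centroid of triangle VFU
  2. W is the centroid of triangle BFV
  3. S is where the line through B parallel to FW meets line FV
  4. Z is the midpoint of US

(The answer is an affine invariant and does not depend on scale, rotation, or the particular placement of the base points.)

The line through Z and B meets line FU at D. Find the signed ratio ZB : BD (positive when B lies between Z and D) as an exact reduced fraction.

ZB:BD = -5/2

Assign F = (0, 0), U = (1, 0), V = (0, 1) — the answer is frame-independent, so this choice is without loss of generality.
1. B is the centroid of triangle VFU ⇒ B = (1/3, 1/3)
2. W is the centroid of triangle BFV ⇒ W = (1/9, 4/9)
3. S is where the line through B parallel to FW meets line FV ⇒ S = (0, -1)
4. Z is the midpoint of US ⇒ Z = (1/2, -1/2)
line ZB meets FU at D = (2/5, 0)
B = Z + t·(D−Z) with t = 5/3, so ZB:BD = 5/3:-2/3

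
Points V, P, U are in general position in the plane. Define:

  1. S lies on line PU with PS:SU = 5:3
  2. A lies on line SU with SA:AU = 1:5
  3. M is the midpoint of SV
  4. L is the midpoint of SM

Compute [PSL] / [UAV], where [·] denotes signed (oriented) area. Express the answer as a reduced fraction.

[PSL]:[UAV] = -1/2

Choose coordinates V = (0, 0), P = (1, 0), U = (0, 1).
1. S lies on line PU with PS:SU = 5:3 ⇒ S = (3/8, 5/8)
2. A lies on line SU with SA:AU = 1:5 ⇒ A = (5/16, 11/16)
3. M is the midpoint of SV ⇒ M = (3/16, 5/16)
4. L is the midpoint of SM ⇒ L = (9/32, 15/32)
2·[PSL] = 5/32, 2·[UAV] = -5/16
[PSL]:[UAV] = 5/32:-5/16 = -1/2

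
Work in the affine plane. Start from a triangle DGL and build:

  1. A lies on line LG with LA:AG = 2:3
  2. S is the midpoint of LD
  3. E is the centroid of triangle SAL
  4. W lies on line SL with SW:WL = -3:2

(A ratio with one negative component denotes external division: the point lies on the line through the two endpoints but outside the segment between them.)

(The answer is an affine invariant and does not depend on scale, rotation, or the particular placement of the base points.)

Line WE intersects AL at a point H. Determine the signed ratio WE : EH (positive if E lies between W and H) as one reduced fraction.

Work in coordinates with D = (0, 0), G = (1, 0), L = (0, 1).
1. A lies on line LG with LA:AG = 2:3 ⇒ A = (2/5, 3/5)
2. S is the midpoint of LD ⇒ S = (0, 1/2)
3. E is the centroid of triangle SAL ⇒ E = (2/15, 7/10)
4. W lies on line SL with SW:WL = -3:2 ⇒ W = (0, 2)
line WE meets AL at H = (4/35, 31/35)
E = W + t·(H−W) with t = 7/6, so WE:EH = 7/6:-1/6

WE:EH = -7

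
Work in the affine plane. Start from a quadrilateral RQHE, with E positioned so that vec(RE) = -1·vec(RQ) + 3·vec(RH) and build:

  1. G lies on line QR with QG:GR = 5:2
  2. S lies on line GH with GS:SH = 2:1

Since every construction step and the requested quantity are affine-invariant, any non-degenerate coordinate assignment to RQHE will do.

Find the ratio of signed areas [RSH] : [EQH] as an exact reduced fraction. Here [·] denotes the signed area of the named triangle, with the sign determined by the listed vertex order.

[RSH]:[EQH] = -2/21

Work in coordinates with R = (0, 0), Q = (1, 0), H = (0, 1), E = (-1, 3).
1. G lies on line QR with QG:GR = 5:2 ⇒ G = (2/7, 0)
2. S lies on line GH with GS:SH = 2:1 ⇒ S = (2/21, 2/3)
2·[RSH] = 2/21, 2·[EQH] = -1
[RSH]:[EQH] = 2/21:-1 = -2/21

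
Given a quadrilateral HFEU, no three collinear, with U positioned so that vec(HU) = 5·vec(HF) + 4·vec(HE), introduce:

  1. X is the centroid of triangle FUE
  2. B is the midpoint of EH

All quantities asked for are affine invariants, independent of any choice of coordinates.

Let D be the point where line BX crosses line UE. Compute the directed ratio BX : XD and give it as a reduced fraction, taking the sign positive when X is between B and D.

BX:XD = -1/16

Set H = (0, 0), F = (1, 0), E = (0, 1), U = (5, 4); any affine frame gives the same invariant.
1. X is the centroid of triangle FUE ⇒ X = (2, 5/3)
2. B is the midpoint of EH ⇒ B = (0, 1/2)
line BX meets UE at D = (-30, -17)
X = B + t·(D−B) with t = -1/15, so BX:XD = -1/15:16/15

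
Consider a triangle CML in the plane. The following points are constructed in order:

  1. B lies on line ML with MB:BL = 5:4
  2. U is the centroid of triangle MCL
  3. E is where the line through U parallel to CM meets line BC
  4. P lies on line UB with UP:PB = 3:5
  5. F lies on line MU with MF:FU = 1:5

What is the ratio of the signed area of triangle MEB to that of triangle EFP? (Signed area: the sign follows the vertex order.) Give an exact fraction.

[MEB]:[EFP] = -160/59

Choose coordinates C = (0, 0), M = (1, 0), L = (0, 1).
1. B lies on line ML with MB:BL = 5:4 ⇒ B = (4/9, 5/9)
2. U is the centroid of triangle MCL ⇒ U = (1/3, 1/3)
3. E is where the line through U parallel to CM meets line BC ⇒ E = (4/15, 1/3)
4. P lies on line UB with UP:PB = 3:5 ⇒ P = (3/8, 5/12)
5. F lies on line MU with MF:FU = 1:5 ⇒ F = (8/9, 1/18)
2·[MEB] = -2/9, 2·[EFP] = 59/720
[MEB]:[EFP] = -2/9:59/720 = -160/59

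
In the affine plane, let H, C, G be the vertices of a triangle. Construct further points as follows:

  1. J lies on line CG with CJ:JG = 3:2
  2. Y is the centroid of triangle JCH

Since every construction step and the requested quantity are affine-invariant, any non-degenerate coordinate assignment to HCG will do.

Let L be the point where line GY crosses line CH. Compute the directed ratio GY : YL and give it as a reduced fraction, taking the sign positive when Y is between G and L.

Set H = (0, 0), C = (1, 0), G = (0, 1); any affine frame gives the same invariant.
1. J lies on line CG with CJ:JG = 3:2 ⇒ J = (2/5, 3/5)
2. Y is the centroid of triangle JCH ⇒ Y = (7/15, 1/5)
line GY meets CH at L = (7/12, 0)
Y = G + t·(L−G) with t = 4/5, so GY:YL = 4/5:1/5

GY:YL = 4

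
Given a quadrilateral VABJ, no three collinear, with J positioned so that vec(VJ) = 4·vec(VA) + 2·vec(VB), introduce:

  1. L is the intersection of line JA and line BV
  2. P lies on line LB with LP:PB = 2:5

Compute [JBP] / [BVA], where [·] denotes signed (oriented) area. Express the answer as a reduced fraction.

[JBP]:[BVA] = 100/21

Choose coordinates V = (0, 0), A = (1, 0), B = (0, 1), J = (4, 2).
1. L is the intersection of line JA and line BV ⇒ L = (0, -2/3)
2. P lies on line LB with LP:PB = 2:5 ⇒ P = (0, -4/21)
2·[JBP] = 100/21, 2·[BVA] = 1
[JBP]:[BVA] = 100/21:1 = 100/21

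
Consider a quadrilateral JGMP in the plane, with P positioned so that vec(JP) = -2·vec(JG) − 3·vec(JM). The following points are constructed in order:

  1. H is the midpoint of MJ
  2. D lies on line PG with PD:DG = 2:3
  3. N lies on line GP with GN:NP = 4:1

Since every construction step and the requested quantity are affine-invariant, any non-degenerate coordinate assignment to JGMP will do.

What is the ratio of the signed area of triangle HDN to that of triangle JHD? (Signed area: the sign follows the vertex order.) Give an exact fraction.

Choose coordinates J = (0, 0), G = (1, 0), M = (0, 1), P = (-2, -3).
1. H is the midpoint of MJ ⇒ H = (0, 1/2)
2. D lies on line PG with PD:DG = 2:3 ⇒ D = (-4/5, -9/5)
3. N lies on line GP with GN:NP = 4:1 ⇒ N = (-7/5, -12/5)
2·[HDN] = -9/10, 2·[JHD] = 2/5
[HDN]:[JHD] = -9/10:2/5 = -9/4

[HDN]:[JHD] = -9/4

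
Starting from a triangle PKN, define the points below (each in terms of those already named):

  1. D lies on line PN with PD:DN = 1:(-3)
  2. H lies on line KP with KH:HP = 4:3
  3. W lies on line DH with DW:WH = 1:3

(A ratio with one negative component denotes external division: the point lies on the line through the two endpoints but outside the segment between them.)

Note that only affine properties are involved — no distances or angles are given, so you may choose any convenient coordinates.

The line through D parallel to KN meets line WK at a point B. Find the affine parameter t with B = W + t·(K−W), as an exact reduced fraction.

t = -13/71

Set P = (0, 0), K = (1, 0), N = (0, 1); any affine frame gives the same invariant.
1. D lies on line PN with PD:DN = 1:(-3) ⇒ D = (0, -1/2)
2. H lies on line KP with KH:HP = 4:3 ⇒ H = (3/7, 0)
3. W lies on line DH with DW:WH = 1:3 ⇒ W = (3/28, -3/8)
through D parallel to KN: direction (-1, 1); meets WK at B = (-4/71, -63/142)
B = W + t·(K−W) with t = -13/71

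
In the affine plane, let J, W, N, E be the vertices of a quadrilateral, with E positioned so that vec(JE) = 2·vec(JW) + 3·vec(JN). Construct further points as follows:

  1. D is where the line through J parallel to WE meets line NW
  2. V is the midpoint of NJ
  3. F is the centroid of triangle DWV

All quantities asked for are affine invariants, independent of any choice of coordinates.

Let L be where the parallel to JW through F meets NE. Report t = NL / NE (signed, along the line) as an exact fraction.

t = -7/24

Work in coordinates with J = (0, 0), W = (1, 0), N = (0, 1), E = (2, 3).
1. D is where the line through J parallel to WE meets line NW ⇒ D = (1/4, 3/4)
2. V is the midpoint of NJ ⇒ V = (0, 1/2)
3. F is the centroid of triangle DWV ⇒ F = (5/12, 5/12)
through F parallel to JW: direction (1, 0); meets NE at L = (-7/12, 5/12)
L = N + t·(E−N) with t = -7/24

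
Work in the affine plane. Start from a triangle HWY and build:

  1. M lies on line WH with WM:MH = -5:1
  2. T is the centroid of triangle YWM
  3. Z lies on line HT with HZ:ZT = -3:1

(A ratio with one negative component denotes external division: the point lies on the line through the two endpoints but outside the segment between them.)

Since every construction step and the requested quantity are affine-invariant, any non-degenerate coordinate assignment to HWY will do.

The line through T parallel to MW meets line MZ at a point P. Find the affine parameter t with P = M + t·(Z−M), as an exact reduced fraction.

Work in coordinates with H = (0, 0), W = (1, 0), Y = (0, 1).
1. M lies on line WH with WM:MH = -5:1 ⇒ M = (-1/4, 0)
2. T is the centroid of triangle YWM ⇒ T = (1/4, 1/3)
3. Z lies on line HT with HZ:ZT = -3:1 ⇒ Z = (3/8, 1/2)
through T parallel to MW: direction (5/4, 0); meets MZ at P = (1/6, 1/3)
P = M + t·(Z−M) with t = 2/3

t = 2/3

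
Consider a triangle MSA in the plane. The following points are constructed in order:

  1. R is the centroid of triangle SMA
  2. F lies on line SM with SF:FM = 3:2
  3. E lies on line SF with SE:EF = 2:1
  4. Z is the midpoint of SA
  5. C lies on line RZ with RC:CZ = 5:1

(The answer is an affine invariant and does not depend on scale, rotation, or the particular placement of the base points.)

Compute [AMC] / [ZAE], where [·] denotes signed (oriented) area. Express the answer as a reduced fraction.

[AMC]:[ZAE] = 85/36

Choose coordinates M = (0, 0), S = (1, 0), A = (0, 1).
1. R is the centroid of triangle SMA ⇒ R = (1/3, 1/3)
2. F lies on line SM with SF:FM = 3:2 ⇒ F = (2/5, 0)
3. E lies on line SF with SE:EF = 2:1 ⇒ E = (3/5, 0)
4. Z is the midpoint of SA ⇒ Z = (1/2, 1/2)
5. C lies on line RZ with RC:CZ = 5:1 ⇒ C = (17/36, 17/36)
2·[AMC] = 17/36, 2·[ZAE] = 1/5
[AMC]:[ZAE] = 17/36:1/5 = 85/36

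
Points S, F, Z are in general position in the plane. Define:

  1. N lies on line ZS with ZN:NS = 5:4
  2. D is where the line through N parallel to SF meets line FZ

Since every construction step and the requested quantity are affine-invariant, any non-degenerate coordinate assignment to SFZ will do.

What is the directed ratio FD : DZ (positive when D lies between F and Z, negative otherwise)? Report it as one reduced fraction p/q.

FD:DZ = 4/5

Choose coordinates S = (0, 0), F = (1, 0), Z = (0, 1).
1. N lies on line ZS with ZN:NS = 5:4 ⇒ N = (0, 4/9)
2. D is where the line through N parallel to SF meets line FZ ⇒ D = (5/9, 4/9)
D = F + t·(Z−F) with t = 4/9, so FD:DZ = t:(1−t) = 4/9:5/9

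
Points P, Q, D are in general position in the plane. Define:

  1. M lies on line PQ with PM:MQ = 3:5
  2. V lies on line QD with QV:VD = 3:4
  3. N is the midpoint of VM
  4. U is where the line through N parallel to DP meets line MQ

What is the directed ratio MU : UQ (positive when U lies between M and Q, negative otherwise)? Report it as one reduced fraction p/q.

Choose coordinates P = (0, 0), Q = (1, 0), D = (0, 1).
1. M lies on line PQ with PM:MQ = 3:5 ⇒ M = (3/8, 0)
2. V lies on line QD with QV:VD = 3:4 ⇒ V = (4/7, 3/7)
3. N is the midpoint of VM ⇒ N = (53/112, 3/14)
4. U is where the line through N parallel to DP meets line MQ ⇒ U = (53/112, 0)
U = M + t·(Q−M) with t = 11/70, so MU:UQ = t:(1−t) = 11/70:59/70

MU:UQ = 11/59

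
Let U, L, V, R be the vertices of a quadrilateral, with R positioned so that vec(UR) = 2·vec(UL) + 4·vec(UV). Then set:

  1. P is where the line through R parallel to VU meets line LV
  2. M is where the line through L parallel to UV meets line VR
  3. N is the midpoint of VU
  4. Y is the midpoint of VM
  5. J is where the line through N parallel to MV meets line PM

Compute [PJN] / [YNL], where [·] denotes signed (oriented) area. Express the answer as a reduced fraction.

Choose coordinates U = (0, 0), L = (1, 0), V = (0, 1), R = (2, 4).
1. P is where the line through R parallel to VU meets line LV ⇒ P = (2, -1)
2. M is where the line through L parallel to UV meets line VR ⇒ M = (1, 5/2)
3. N is the midpoint of VU ⇒ N = (0, 1/2)
4. Y is the midpoint of VM ⇒ Y = (1/2, 7/4)
5. J is where the line through N parallel to MV meets line PM ⇒ J = (11/10, 43/20)
2·[PJN] = 99/20, 2·[YNL] = 3/2
[PJN]:[YNL] = 99/20:3/2 = 33/10

[PJN]:[YNL] = 33/10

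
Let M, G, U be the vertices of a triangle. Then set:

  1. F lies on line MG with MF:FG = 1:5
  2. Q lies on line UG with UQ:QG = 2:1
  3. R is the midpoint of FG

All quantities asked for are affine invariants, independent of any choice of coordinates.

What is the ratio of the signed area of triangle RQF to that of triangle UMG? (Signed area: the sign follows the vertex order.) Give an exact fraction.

Work in coordinates with M = (0, 0), G = (1, 0), U = (0, 1).
1. F lies on line MG with MF:FG = 1:5 ⇒ F = (1/6, 0)
2. Q lies on line UG with UQ:QG = 2:1 ⇒ Q = (2/3, 1/3)
3. R is the midpoint of FG ⇒ R = (7/12, 0)
2·[RQF] = 5/36, 2·[UMG] = 1
[RQF]:[UMG] = 5/36:1 = 5/36

[RQF]:[UMG] = 5/36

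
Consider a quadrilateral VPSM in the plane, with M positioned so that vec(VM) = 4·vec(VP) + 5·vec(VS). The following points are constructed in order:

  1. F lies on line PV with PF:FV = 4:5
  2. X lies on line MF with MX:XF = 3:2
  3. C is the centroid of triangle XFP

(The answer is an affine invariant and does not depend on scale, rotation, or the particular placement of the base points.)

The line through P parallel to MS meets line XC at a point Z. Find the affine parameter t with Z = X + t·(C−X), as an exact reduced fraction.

Choose coordinates V = (0, 0), P = (1, 0), S = (0, 1), M = (4, 5).
1. F lies on line PV with PF:FV = 4:5 ⇒ F = (5/9, 0)
2. X lies on line MF with MX:XF = 3:2 ⇒ X = (29/15, 2)
3. C is the centroid of triangle XFP ⇒ C = (157/135, 2/3)
through P parallel to MS: direction (-4, -4); meets XC at Z = (9/19, -10/19)
Z = X + t·(C−X) with t = 36/19

t = 36/19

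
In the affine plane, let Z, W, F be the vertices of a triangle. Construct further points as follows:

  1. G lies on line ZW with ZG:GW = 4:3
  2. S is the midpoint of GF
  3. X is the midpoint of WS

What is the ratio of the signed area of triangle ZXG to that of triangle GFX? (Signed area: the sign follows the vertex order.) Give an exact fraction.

Set Z = (0, 0), W = (1, 0), F = (0, 1); any affine frame gives the same invariant.
1. G lies on line ZW with ZG:GW = 4:3 ⇒ G = (4/7, 0)
2. S is the midpoint of GF ⇒ S = (2/7, 1/2)
3. X is the midpoint of WS ⇒ X = (9/14, 1/4)
2·[ZXG] = -1/7, 2·[GFX] = -3/14
[ZXG]:[GFX] = -1/7:-3/14 = 2/3

[ZXG]:[GFX] = 2/3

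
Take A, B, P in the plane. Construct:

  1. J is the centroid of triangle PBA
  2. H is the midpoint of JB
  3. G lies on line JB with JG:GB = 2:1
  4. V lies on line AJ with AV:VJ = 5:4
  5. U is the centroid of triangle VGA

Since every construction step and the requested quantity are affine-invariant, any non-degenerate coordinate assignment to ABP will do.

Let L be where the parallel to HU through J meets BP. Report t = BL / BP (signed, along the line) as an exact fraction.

t = 26/67

Work in coordinates with A = (0, 0), B = (1, 0), P = (0, 1).
1. J is the centroid of triangle PBA ⇒ J = (1/3, 1/3)
2. H is the midpoint of JB ⇒ H = (2/3, 1/6)
3. G lies on line JB with JG:GB = 2:1 ⇒ G = (7/9, 1/9)
4. V lies on line AJ with AV:VJ = 5:4 ⇒ V = (5/27, 5/27)
5. U is the centroid of triangle VGA ⇒ U = (26/81, 8/81)
through J parallel to HU: direction (-28/81, -11/162); meets BP at L = (41/67, 26/67)
L = B + t·(P−B) with t = 26/67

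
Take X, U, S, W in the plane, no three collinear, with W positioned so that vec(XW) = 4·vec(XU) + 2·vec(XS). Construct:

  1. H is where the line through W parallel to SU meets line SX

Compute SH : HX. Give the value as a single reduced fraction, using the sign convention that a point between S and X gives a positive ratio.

SH:HX = -5/6

Assign X = (0, 0), U = (1, 0), S = (0, 1), W = (4, 2) — the answer is frame-independent, so this choice is without loss of generality.
1. H is where the line through W parallel to SU meets line SX ⇒ H = (0, 6)
H = S + t·(X−S) with t = -5, so SH:HX = t:(1−t) = -5:6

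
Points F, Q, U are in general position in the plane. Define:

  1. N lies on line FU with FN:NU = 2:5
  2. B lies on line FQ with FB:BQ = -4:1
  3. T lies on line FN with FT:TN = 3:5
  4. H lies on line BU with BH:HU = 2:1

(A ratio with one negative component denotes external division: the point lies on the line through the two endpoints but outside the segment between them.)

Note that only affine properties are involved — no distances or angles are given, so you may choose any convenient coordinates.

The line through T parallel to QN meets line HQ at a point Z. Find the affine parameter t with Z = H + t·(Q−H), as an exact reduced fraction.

Assign F = (0, 0), Q = (1, 0), U = (0, 1) — the answer is frame-independent, so this choice is without loss of generality.
1. N lies on line FU with FN:NU = 2:5 ⇒ N = (0, 2/7)
2. B lies on line FQ with FB:BQ = -4:1 ⇒ B = (4/3, 0)
3. T lies on line FN with FT:TN = 3:5 ⇒ T = (0, 3/28)
4. H lies on line BU with BH:HU = 2:1 ⇒ H = (4/9, 2/3)
through T parallel to QN: direction (-1, 2/7); meets HQ at Z = (153/128, -15/64)
Z = H + t·(Q−H) with t = 173/128

t = 173/128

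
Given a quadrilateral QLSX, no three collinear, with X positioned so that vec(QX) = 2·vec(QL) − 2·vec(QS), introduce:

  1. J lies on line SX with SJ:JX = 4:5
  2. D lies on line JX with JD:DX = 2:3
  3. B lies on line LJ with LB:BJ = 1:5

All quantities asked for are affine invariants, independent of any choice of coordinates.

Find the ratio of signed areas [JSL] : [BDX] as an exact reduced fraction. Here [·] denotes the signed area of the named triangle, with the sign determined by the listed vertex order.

[JSL]:[BDX] = -8/5

Assign Q = (0, 0), L = (1, 0), S = (0, 1), X = (2, -2) — the answer is frame-independent, so this choice is without loss of generality.
1. J lies on line SX with SJ:JX = 4:5 ⇒ J = (8/9, -1/3)
2. D lies on line JX with JD:DX = 2:3 ⇒ D = (4/3, -1)
3. B lies on line LJ with LB:BJ = 1:5 ⇒ B = (53/54, -1/18)
2·[JSL] = -4/9, 2·[BDX] = 5/18
[JSL]:[BDX] = -4/9:5/18 = -8/5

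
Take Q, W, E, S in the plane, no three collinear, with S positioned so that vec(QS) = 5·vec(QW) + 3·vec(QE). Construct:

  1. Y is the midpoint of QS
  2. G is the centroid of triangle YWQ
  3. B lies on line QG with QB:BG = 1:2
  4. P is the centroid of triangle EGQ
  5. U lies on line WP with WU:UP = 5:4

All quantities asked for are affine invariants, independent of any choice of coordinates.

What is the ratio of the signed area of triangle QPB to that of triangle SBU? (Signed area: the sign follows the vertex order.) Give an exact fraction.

[QPB]:[SBU] = -63/125

Choose coordinates Q = (0, 0), W = (1, 0), E = (0, 1), S = (5, 3).
1. Y is the midpoint of QS ⇒ Y = (5/2, 3/2)
2. G is the centroid of triangle YWQ ⇒ G = (7/6, 1/2)
3. B lies on line QG with QB:BG = 1:2 ⇒ B = (7/18, 1/6)
4. P is the centroid of triangle EGQ ⇒ P = (7/18, 1/2)
5. U lies on line WP with WU:UP = 5:4 ⇒ U = (107/162, 5/18)
2·[QPB] = -7/54, 2·[SBU] = 125/486
[QPB]:[SBU] = -7/54:125/486 = -63/125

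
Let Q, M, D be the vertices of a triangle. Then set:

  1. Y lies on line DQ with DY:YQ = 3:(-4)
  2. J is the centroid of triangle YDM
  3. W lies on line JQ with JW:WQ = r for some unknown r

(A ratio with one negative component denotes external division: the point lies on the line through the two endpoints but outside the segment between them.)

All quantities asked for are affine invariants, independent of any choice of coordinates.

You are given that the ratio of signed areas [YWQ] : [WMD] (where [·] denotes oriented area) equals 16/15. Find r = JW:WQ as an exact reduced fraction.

Assign Q = (0, 0), M = (1, 0), D = (0, 1) — the answer is frame-independent, so this choice is without loss of generality.
1. Y lies on line DQ with DY:YQ = 3:(-4) ⇒ Y = (0, 4)
2. J is the centroid of triangle YDM ⇒ J = (1/3, 5/3)
3. With JW:WQ = r, write λ = r/(r+1) so W = J + λ·(Q−J); W is affine-linear in λ
Every point depending on W is an affine combination of W and λ-independent points, so each such coordinate is linear in λ; the λ² term in each signed area is a multiple of (Q−J)×(Q−J) = 0, so 2·[YWQ] and 2·[WMD] are each linear in λ. Evaluating at λ=0 and λ=1:
  2·[YWQ] = 4/3·λ − 4/3,   2·[WMD] = 2·λ − 1
So [YWQ]:[WMD] = (4/3·λ − 4/3) / (2·λ − 1). Setting this equal to 16/15:
  4/3·λ − 4/3 = 16/15·(2·λ − 1)  ⇒  λ = -1/3
Then r = λ/(1−λ) = (-1/3)/(4/3) = -1/4. Check: with r = -1/4, W = (4/9, 20/9) and [YWQ]:[WMD] = 16/15 as required.

r = -1/4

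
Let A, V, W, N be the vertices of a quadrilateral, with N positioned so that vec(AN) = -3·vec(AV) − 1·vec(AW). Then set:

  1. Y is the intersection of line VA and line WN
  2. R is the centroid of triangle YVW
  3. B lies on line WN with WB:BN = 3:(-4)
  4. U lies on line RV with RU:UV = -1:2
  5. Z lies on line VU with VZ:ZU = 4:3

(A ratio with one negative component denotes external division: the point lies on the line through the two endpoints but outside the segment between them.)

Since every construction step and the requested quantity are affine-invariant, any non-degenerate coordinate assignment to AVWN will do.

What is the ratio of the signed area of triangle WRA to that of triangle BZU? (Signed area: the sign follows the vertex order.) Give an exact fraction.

Choose coordinates A = (0, 0), V = (1, 0), W = (0, 1), N = (-3, -1).
1. Y is the intersection of line VA and line WN ⇒ Y = (-3/2, 0)
2. R is the centroid of triangle YVW ⇒ R = (-1/6, 1/3)
3. B lies on line WN with WB:BN = 3:(-4) ⇒ B = (9, 7)
4. U lies on line RV with RU:UV = -1:2 ⇒ U = (-4/3, 2/3)
5. Z lies on line VU with VZ:ZU = 4:3 ⇒ Z = (-1/3, 8/21)
2·[WRA] = 1/6, 2·[BZU] = -65/7
[WRA]:[BZU] = 1/6:-65/7 = -7/390

[WRA]:[BZU] = -7/390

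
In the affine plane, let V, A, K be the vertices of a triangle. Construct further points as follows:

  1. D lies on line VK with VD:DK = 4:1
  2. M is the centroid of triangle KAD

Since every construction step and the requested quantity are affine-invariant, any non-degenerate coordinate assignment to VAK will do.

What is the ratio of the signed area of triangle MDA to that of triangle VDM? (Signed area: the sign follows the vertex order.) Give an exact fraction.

Set V = (0, 0), A = (1, 0), K = (0, 1); any affine frame gives the same invariant.
1. D lies on line VK with VD:DK = 4:1 ⇒ D = (0, 4/5)
2. M is the centroid of triangle KAD ⇒ M = (1/3, 3/5)
2·[MDA] = 1/15, 2·[VDM] = -4/15
[MDA]:[VDM] = 1/15:-4/15 = -1/4

[MDA]:[VDM] = -1/4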